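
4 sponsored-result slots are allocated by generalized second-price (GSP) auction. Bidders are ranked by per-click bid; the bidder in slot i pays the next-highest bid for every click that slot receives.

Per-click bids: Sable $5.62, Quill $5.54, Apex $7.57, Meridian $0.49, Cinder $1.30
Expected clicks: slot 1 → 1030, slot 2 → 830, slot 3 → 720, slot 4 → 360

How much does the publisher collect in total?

Total revenue: $11499.20

Sorting advertisers: $7.57 (Apex) > $5.62 (Sable) > $5.54 (Quill) > $1.30 (Cinder) > $0.49 (Meridian)
Slot 1: Apex pays $5.62 × 1030 = $5788.60
Slot 2: Sable pays $5.54 × 830 = $4598.20
Slot 3: Quill pays $1.30 × 720 = $936.00
Slot 4: Cinder pays $0.49 × 360 = $176.40
Total = $11499.20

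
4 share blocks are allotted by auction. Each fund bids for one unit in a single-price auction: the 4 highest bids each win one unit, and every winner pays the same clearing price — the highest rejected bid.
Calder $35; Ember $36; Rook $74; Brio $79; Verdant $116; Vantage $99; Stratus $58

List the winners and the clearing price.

Verdant, Vantage, Brio, Rook; each pays $58

Bids ranked high→low: 116 (Verdant), 99 (Vantage), 79 (Brio), 74 (Rook), 58 (Stratus), 36 (Ember), …
Winners (4 units): Verdant, Vantage, Brio, Rook.
Highest unsuccessful bid: $58 → clearing price.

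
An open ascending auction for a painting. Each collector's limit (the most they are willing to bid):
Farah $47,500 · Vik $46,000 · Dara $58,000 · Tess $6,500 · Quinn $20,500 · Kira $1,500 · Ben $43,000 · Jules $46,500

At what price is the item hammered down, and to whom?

Limits in order: 58,000 (Dara) > 47,500 (Farah) > 46,500 (Jules) > 46,000 (Vik) > 43,000 (Ben) > 20,500 (Quinn) > …
Farah is the last rival to drop out, at $47,500; Dara remains and wins at that price.

Dara wins at $47,500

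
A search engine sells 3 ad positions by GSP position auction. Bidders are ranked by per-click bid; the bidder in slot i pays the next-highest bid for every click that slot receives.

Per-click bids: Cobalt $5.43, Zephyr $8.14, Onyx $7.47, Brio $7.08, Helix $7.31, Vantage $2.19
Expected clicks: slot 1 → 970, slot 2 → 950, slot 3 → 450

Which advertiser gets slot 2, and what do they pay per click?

Onyx; $7.31 per click

Ranked by bid: $8.14 (Zephyr) > $7.47 (Onyx) > $7.31 (Helix) > $7.08 (Brio) > …
Slot 2 goes to the second-ranked bidder, Onyx, who pays the next bid down: $7.31/click.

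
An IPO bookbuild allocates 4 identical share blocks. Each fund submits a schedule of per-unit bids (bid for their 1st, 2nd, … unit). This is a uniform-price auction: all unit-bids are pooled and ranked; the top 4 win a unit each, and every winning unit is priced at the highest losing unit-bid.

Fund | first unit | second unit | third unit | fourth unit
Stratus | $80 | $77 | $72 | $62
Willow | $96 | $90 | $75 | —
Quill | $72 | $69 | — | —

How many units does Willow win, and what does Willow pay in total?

Willow: 2 units, pays $150

All unit-bids, highest first — top 4: 96 (Willow-1), 90 (Willow-2), 80 (Stratus-1), 77 (Stratus-2)
First bid not allocated: $75.
Willow wins 2 unit(s) at $75 each.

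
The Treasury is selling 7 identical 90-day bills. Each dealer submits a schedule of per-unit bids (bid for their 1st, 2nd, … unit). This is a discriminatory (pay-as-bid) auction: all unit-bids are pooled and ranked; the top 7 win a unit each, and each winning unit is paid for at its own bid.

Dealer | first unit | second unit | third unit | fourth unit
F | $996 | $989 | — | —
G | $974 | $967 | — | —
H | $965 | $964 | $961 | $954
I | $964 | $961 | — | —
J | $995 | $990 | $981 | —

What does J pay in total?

J pays $2,966

Pooled unit-bids ranked (top 7): 996 (F-1), 995 (J-1), 990 (J-2), 989 (F-2), 981 (J-3), 974 (G-1), 967 (G-2)
Next rejected bid: $965 (not a price — pay-as-bid).
J's winning unit-bids: 995 + 990 + 981 = $2,966.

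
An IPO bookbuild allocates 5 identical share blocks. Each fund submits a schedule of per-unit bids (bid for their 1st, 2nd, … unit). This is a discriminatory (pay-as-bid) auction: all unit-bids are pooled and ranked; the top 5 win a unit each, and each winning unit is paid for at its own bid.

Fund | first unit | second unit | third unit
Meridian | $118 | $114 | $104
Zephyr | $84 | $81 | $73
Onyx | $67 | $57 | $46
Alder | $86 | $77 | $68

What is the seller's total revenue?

Total revenue: $506

All unit-bids, highest first — top 5: 118 (Meridian-1), 114 (Meridian-2), 104 (Meridian-3), 86 (Alder-1), 84 (Zephyr-1)
Next rejected bid: $81 (not a price — pay-as-bid).
Each winning unit pays its own bid.
Revenue = 118 + 114 + 104 + 86 + 84 = $506.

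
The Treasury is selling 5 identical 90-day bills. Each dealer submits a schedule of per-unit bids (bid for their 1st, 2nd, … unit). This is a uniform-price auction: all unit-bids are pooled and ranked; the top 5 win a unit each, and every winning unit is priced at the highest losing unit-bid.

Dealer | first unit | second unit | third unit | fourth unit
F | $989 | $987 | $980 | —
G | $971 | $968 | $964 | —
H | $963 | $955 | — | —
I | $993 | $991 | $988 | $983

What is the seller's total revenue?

Pooled unit-bids ranked (top 5): 993 (I-1), 991 (I-2), 989 (F-1), 988 (I-3), 987 (F-2)
First bid not allocated: $983.
Allocation: F 2, I 3. Every unit priced at $983.
Revenue = 5 × 983 = $4,915.

Total revenue: $4,915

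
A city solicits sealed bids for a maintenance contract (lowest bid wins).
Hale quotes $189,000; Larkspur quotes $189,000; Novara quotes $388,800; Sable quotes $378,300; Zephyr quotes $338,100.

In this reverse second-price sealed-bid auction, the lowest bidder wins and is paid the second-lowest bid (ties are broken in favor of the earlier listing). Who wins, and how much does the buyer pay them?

Hale is paid $189,000

Bids ranked: 189,000 (Hale) < 189,000 (Larkspur) < 338,100 (Zephyr) < 378,300 (Sable) < 388,800 (Novara)
Tie at $189,000 → Hale wins by tie-break.
Hale wins with the lowest bid; price is set by the runner-up at $189,000.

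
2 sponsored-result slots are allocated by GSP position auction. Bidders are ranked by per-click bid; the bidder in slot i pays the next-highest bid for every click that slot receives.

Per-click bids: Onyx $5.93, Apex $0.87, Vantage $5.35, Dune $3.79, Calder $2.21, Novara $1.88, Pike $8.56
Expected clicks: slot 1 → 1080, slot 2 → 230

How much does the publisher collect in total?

Ranked by bid: $8.56 (Pike) > $5.93 (Onyx) > $5.35 (Vantage) > …
Slot 1: Pike pays $5.93 × 1080 = $6404.40
Slot 2: Onyx pays $5.35 × 230 = $1230.50
Total = $7634.90

Total revenue: $7634.90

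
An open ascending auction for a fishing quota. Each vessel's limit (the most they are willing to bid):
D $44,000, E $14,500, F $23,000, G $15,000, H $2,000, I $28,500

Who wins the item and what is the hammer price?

Sorting limits: 44,000 (D) > 28,500 (I) > 23,000 (F) > 15,000 (G) > 14,500 (E) > 2,000 (H)
Bidding ends when I exits at $28,500; D takes it.

D wins at $28,500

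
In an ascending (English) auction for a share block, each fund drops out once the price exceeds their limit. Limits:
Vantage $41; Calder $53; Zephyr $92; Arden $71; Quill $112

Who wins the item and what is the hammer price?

Limits ranked: 112 (Quill) > 92 (Zephyr) > 71 (Arden) > 53 (Calder) > 41 (Vantage)
Bidding ends when Zephyr exits at $92; Quill takes it.

Quill wins at $92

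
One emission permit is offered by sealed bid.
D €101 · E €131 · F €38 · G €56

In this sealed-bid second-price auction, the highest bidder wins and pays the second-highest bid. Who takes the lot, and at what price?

E pays €101

Sorting bids: 131 (E) > 101 (D) > 56 (G) > 38 (F)
E wins with the highest bid; price is set by the runner-up at €101.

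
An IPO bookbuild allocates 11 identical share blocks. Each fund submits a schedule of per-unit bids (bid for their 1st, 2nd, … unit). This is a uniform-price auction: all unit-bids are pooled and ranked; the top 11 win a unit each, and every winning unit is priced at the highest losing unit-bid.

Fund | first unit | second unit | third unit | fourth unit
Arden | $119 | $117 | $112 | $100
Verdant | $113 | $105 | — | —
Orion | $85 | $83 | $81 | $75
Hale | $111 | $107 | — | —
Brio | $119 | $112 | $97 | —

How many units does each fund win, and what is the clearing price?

Arden 4, Brio 3, Hale 2, Verdant 2; clearing price $85

All unit-bids, highest first — top 11: 119 (Arden-1), 119 (Brio-1), 117 (Arden-2), 113 (Verdant-1), 112 (Arden-3), 112 (Brio-2), 111 (Hale-1), 107 (Hale-2), 105 (Verdant-2), 100 (Arden-4), 97 (Brio-3)
First bid not allocated: $85.
Allocation: Arden 4, Brio 3, Hale 2, Verdant 2.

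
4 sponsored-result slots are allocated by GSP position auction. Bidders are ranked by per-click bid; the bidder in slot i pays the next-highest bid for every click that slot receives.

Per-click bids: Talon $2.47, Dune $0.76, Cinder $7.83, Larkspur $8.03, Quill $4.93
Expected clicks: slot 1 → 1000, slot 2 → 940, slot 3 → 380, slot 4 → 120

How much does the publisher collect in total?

Total revenue: $13494.00

Ranked by bid: $8.03 (Larkspur) > $7.83 (Cinder) > $4.93 (Quill) > $2.47 (Talon) > $0.76 (Dune)
Slot 1: Larkspur pays $7.83 × 1000 = $7830.00
Slot 2: Cinder pays $4.93 × 940 = $4634.20
Slot 3: Quill pays $2.47 × 380 = $938.60
Slot 4: Talon pays $0.76 × 120 = $91.20
Total = $13494.00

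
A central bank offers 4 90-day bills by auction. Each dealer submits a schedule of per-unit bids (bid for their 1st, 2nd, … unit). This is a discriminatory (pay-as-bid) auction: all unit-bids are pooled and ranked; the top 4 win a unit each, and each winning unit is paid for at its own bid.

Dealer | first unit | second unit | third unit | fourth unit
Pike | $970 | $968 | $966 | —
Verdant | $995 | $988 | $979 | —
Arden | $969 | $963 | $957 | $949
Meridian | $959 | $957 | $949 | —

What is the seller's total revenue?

Total revenue: $3,932

Merging the schedules and taking the best 4: 995 (Verdant-1), 988 (Verdant-2), 979 (Verdant-3), 970 (Pike-1)
Next rejected bid: $969 (not a price — pay-as-bid).
Each winning unit pays its own bid.
Revenue = 995 + 988 + 979 + 970 = $3,932.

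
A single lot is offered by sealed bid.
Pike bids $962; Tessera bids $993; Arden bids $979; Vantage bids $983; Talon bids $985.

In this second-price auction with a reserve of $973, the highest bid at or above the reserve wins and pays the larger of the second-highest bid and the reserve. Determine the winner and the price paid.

Sorting bids: 993 (Tessera) > 985 (Talon) > 983 (Vantage) > 979 (Arden) > 962 (Pike)
Highest eligible bid: Tessera at $993.
max(second-highest $985, reserve $973) = $985; the reserve does not bind.

Tessera pays $985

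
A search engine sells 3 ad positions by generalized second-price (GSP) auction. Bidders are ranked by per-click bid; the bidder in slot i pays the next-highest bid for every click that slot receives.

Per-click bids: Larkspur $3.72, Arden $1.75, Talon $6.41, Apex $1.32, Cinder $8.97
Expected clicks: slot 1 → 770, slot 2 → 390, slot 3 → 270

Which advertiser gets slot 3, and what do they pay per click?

Ranked by bid: $8.97 (Cinder) > $6.41 (Talon) > $3.72 (Larkspur) > $1.75 (Arden) > …
Slot 3 goes to the third-ranked bidder, Larkspur, who pays the next bid down: $1.75/click.

Larkspur; $1.75 per click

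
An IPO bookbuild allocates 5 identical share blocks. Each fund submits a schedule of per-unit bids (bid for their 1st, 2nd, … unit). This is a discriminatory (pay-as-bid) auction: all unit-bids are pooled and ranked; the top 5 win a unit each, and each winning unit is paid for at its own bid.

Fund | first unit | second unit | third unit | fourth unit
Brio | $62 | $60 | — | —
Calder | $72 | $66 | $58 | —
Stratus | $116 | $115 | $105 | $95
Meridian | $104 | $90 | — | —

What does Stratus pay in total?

All unit-bids, highest first — top 5: 116 (Stratus-1), 115 (Stratus-2), 105 (Stratus-3), 104 (Meridian-1), 95 (Stratus-4)
Next rejected bid: $90 (not a price — pay-as-bid).
Stratus's winning unit-bids: 116 + 115 + 105 + 95 = $431.

Stratus pays $431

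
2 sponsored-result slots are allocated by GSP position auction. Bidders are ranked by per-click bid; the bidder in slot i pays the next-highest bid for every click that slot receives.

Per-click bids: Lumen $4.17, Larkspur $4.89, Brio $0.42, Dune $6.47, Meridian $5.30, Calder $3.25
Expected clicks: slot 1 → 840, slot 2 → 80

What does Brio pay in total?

Brio pays $0.00

Sorting advertisers: $6.47 (Dune) > $5.30 (Meridian) > $4.89 (Larkspur) > …
Brio ranks below slot 2 → no slot, pays nothing.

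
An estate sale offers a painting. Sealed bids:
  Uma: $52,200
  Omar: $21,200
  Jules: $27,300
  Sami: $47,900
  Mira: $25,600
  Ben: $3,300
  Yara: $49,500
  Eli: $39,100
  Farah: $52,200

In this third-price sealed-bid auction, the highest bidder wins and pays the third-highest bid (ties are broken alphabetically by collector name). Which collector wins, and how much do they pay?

Bids in order: 52,200 (Farah) > 52,200 (Uma) > 49,500 (Yara) > 47,900 (Sami) > 39,100 (Eli) > 27,300 (Jules) > …
Tie at $52,200 → Farah wins by tie-break.
Farah is highest; pays the third-highest bid, $49,500.

Farah pays $49,500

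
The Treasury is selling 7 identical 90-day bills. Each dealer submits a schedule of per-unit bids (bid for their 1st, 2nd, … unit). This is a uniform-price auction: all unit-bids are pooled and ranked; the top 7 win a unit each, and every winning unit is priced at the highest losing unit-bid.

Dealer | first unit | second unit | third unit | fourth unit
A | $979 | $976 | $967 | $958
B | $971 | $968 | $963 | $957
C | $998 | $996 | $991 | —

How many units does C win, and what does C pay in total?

C: 3 units, pays $2,901

Pooled unit-bids ranked (top 7): 998 (C-1), 996 (C-2), 991 (C-3), 979 (A-1), 976 (A-2), 971 (B-1), 968 (B-2)
Highest rejected unit-bid = $967.
C wins 3 unit(s) at $967 each.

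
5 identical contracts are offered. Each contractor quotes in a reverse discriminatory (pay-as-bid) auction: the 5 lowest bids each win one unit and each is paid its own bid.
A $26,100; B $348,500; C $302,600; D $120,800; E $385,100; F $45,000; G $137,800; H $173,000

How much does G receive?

G is paid $137,800

Sorting: 26,100 (A), 45,000 (F), 120,800 (D), 137,800 (G), 173,000 (H), 302,600 (C), 348,500 (B), …
Lowest 5: A, F, D, G, H.
G wins → own bid $137,800.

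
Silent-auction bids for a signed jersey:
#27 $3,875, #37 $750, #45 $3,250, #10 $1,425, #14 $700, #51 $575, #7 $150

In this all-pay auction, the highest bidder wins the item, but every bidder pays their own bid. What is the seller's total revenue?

Total revenue: $10,725

All-pay auction: the highest bidder wins the item, but every bidder pays their own bid.
Sorting bids: 3,875 (#27) > 3,250 (#45) > 1,425 (#10) > 750 (#37) > 700 (#14) > 575 (#51) > …
Every bidder forfeits their bid regardless of winning.
Revenue = 3,875 + 750 + 3,250 + 1,425 + 700 + 575 + 150 = $10,725.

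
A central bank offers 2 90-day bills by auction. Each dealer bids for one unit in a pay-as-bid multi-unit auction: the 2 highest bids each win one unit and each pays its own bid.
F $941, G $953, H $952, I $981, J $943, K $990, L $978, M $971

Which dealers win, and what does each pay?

K $990, I $981

Sorting: 990 (K), 981 (I), 978 (L), 971 (M), …
The 2 highest are K, I.
Each winner pays its own bid: K $990, I $981.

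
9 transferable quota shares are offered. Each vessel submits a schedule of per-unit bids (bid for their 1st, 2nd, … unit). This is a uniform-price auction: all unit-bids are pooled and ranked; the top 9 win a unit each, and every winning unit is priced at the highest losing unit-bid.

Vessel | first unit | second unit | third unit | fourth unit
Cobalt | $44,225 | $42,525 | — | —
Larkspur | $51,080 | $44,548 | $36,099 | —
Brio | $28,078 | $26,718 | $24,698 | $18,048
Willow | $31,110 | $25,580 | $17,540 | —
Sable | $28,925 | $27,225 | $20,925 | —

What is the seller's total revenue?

Total revenue: $240,462

All unit-bids, highest first — top 9: 51,080 (Larkspur-1), 44,548 (Larkspur-2), 44,225 (Cobalt-1), 42,525 (Cobalt-2), 36,099 (Larkspur-3), 31,110 (Willow-1), 28,925 (Sable-1), 28,078 (Brio-1), 27,225 (Sable-2)
First bid not allocated: $26,718.
Allocation: Brio 1, Cobalt 2, Larkspur 3, Sable 2, Willow 1. Every unit priced at $26,718.
Revenue = 9 × 26,718 = $240,462.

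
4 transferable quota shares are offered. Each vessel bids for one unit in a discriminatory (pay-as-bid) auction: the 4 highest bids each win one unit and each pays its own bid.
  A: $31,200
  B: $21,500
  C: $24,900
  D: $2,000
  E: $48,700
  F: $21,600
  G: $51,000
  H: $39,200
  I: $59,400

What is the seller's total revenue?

Total revenue: $198,300

Sorting: 59,400 (I), 51,000 (G), 48,700 (E), 39,200 (H), 31,200 (A), 24,900 (C), …
Top 4: I, G, E, H.
Total revenue = 59,400 + 51,000 + 48,700 + 39,200 = $198,300.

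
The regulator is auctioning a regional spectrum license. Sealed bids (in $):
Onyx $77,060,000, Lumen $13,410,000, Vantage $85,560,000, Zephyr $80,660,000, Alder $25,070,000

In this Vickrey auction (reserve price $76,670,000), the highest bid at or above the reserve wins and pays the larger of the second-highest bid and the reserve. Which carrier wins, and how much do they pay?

Vantage pays $80,660,000

Sorting bids: 85,560,000 (Vantage) > 80,660,000 (Zephyr) > 77,060,000 (Onyx) > 25,070,000 (Alder) > 13,410,000 (Lumen)
Vantage has the top bid at or above the reserve ($85,560,000).
max(second-highest $80,660,000, reserve $76,670,000) = $80,660,000; the reserve does not bind.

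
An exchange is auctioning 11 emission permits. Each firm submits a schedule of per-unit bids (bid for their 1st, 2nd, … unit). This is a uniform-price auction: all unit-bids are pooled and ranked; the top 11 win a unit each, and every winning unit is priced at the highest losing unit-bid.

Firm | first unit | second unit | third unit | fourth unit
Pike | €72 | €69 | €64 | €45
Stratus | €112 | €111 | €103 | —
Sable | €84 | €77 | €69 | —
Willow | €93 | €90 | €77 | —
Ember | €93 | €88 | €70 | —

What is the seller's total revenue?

Pooled unit-bids ranked (top 11): 112 (Stratus-1), 111 (Stratus-2), 103 (Stratus-3), 93 (Willow-1), 93 (Ember-1), 90 (Willow-2), 88 (Ember-2), 84 (Sable-1), 77 (Sable-2), 77 (Willow-3), 72 (Pike-1)
The (k+1)-th unit-bid is €70.
Allocation: Ember 2, Pike 1, Sable 2, Stratus 3, Willow 3. Every unit priced at €70.
Revenue = 11 × 70 = €770.

Total revenue: €770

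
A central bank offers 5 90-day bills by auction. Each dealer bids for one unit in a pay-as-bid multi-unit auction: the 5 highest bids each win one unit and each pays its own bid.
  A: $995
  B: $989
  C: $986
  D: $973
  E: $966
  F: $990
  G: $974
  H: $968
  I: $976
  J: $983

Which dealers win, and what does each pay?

A $995, F $990, B $989, C $986, J $983

Bids ranked high→low: 995 (A), 990 (F), 989 (B), 986 (C), 983 (J), 976 (I), 974 (G), …
Top 5: A, F, B, C, J.
Each winner pays its own bid: A $995, F $990, B $989, C $986, J $983.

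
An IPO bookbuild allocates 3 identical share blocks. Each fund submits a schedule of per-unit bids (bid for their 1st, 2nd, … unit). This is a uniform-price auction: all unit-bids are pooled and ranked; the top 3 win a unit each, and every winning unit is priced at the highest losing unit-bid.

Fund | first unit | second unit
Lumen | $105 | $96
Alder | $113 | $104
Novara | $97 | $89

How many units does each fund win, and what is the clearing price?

Alder 2, Lumen 1; clearing price $97

All unit-bids, highest first — top 3: 113 (Alder-1), 105 (Lumen-1), 104 (Alder-2)
The (k+1)-th unit-bid is $97.
Allocation: Alder 2, Lumen 1.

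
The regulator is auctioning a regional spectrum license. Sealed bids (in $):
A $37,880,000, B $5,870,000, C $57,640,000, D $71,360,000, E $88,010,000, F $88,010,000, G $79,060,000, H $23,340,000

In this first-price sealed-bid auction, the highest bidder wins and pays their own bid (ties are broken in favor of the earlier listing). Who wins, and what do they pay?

Bids in order: 88,010,000 (E) > 88,010,000 (F) > 79,060,000 (G) > 71,360,000 (D) > 57,640,000 (C) > 37,880,000 (A) > …
Tie at $88,010,000 → E wins by tie-break.
E is highest → pays own bid, $88,010,000.

E pays $88,010,000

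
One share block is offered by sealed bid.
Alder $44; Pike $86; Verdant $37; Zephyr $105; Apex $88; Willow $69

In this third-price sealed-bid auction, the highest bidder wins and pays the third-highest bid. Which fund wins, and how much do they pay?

Third-price sealed-bid auction: the highest bidder wins and pays the third-highest bid.
Bids ranked: 105 (Zephyr) > 88 (Apex) > 86 (Pike) > 69 (Willow) > 44 (Alder) > 37 (Verdant)
Zephyr is highest; pays the third-highest bid, $86.

Zephyr pays $86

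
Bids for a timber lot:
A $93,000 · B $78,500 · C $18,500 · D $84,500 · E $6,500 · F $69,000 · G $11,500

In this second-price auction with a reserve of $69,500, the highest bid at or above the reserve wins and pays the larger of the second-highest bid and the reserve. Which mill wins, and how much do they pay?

Second-price auction with a reserve of $69,500: the highest bid at or above the reserve wins and pays the larger of the second-highest bid and the reserve.
Bids ranked: 93,000 (A) > 84,500 (D) > 78,500 (B) > 69,000 (F) > 18,500 (C) > 11,500 (G) > …
Highest eligible bid: A at $93,000.
max(second-highest $84,500, reserve $69,500) = $84,500; the reserve does not bind.

A pays $84,500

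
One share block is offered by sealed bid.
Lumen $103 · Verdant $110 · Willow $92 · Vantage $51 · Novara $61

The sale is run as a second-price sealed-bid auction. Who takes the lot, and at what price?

Second-price sealed-bid auction: the highest bidder wins and pays the second-highest bid.
Bids ranked: 110 (Verdant) > 103 (Lumen) > 92 (Willow) > 61 (Novara) > 51 (Vantage)
Verdant wins with the highest bid; price is set by the runner-up at $103.

Verdant pays $103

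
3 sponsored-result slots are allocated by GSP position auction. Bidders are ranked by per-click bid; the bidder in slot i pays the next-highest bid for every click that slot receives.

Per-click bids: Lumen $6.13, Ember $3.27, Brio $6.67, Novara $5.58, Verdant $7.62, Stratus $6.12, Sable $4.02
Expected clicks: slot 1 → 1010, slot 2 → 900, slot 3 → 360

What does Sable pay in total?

Ranked by bid: $7.62 (Verdant) > $6.67 (Brio) > $6.13 (Lumen) > $6.12 (Stratus) > …
Sable ranks below slot 3 → no slot, pays nothing.

Sable pays $0.00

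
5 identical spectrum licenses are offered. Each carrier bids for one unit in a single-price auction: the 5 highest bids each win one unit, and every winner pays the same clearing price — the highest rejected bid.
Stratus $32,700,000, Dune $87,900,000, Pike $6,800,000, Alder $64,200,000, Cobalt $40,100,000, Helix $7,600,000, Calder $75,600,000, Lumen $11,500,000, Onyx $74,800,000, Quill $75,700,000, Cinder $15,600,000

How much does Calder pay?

Calder pays $40,100,000

Bids ranked high→low: 87,900,000 (Dune), 75,700,000 (Quill), 75,600,000 (Calder), 74,800,000 (Onyx), 64,200,000 (Alder), 40,100,000 (Cobalt), 32,700,000 (Stratus), …
Top 5: Dune, Quill, Calder, Onyx, Alder.
First losing bid is Cobalt's $40,100,000, which sets the uniform price.
Calder wins → pays $40,100,000.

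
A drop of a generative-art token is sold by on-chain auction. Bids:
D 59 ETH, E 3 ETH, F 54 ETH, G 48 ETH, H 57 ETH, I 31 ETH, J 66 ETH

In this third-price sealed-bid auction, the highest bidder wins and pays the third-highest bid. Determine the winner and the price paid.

Rule: the highest bidder wins and pays the third-highest bid.
Sorting bids: 66 (J) > 59 (D) > 57 (H) > 54 (F) > 48 (G) > 31 (I) > …
J wins; payment is bid #3 in the ranking = 57 ETH.

J pays 57 ETH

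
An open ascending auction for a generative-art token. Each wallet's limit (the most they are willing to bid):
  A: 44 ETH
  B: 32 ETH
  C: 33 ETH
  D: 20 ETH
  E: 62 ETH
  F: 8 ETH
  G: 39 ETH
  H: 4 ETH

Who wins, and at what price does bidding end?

E wins at 44 ETH

Limits in order: 62 (E) > 44 (A) > 39 (G) > 33 (C) > 32 (B) > 20 (D) > …
A is the last rival to drop out, at 44 ETH; E remains and wins at that price.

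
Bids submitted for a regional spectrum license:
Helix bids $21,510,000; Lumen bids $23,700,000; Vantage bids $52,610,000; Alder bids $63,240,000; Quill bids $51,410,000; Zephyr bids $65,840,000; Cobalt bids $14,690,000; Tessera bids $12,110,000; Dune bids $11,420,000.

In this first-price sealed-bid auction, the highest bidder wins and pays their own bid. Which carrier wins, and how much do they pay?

First-price sealed-bid auction: the highest bidder wins and pays their own bid.
Bids in order: 65,840,000 (Zephyr) > 63,240,000 (Alder) > 52,610,000 (Vantage) > 51,410,000 (Quill) > 23,700,000 (Lumen) > 21,510,000 (Helix) > …
Zephyr has the highest bid and pays exactly that: $65,840,000.

Zephyr pays $65,840,000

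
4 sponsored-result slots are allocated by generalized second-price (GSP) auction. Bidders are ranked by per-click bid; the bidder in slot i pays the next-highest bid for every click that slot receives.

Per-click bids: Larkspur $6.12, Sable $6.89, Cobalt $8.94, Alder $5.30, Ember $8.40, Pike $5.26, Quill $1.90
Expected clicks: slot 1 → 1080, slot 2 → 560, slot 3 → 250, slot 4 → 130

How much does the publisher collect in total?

Ranked by bid: $8.94 (Cobalt) > $8.40 (Ember) > $6.89 (Sable) > $6.12 (Larkspur) > $5.30 (Alder) > …
Slot 1: Cobalt pays $8.40 × 1080 = $9072.00
Slot 2: Ember pays $6.89 × 560 = $3858.40
Slot 3: Sable pays $6.12 × 250 = $1530.00
Slot 4: Larkspur pays $5.30 × 130 = $689.00
Total = $15149.40

Total revenue: $15149.40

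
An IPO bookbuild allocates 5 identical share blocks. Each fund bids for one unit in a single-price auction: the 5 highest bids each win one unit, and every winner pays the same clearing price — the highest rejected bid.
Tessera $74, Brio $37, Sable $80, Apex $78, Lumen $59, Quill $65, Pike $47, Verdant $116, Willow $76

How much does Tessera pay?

Bids ranked high→low: 116 (Verdant), 80 (Sable), 78 (Apex), 76 (Willow), 74 (Tessera), 65 (Quill), 59 (Lumen), …
The 5 highest are Verdant, Sable, Apex, Willow, Tessera.
Clearing price = highest rejected bid = $65.
Tessera wins → pays $65.

Tessera pays $65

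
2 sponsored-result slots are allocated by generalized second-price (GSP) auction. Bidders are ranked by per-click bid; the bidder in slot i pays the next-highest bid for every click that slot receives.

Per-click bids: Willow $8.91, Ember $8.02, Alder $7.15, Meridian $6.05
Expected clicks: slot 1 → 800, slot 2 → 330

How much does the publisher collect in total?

Total revenue: $8775.50

Sorting advertisers: $8.91 (Willow) > $8.02 (Ember) > $7.15 (Alder) > …
Slot 1: Willow pays $8.02 × 800 = $6416.00
Slot 2: Ember pays $7.15 × 330 = $2359.50
Total = $8775.50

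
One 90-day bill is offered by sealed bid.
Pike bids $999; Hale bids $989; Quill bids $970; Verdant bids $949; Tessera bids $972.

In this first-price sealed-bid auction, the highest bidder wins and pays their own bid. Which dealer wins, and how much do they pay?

Pike pays $999

Sorting bids: 999 (Pike) > 989 (Hale) > 972 (Tessera) > 970 (Quill) > 949 (Verdant)
Pike has the highest bid and pays exactly that: $999.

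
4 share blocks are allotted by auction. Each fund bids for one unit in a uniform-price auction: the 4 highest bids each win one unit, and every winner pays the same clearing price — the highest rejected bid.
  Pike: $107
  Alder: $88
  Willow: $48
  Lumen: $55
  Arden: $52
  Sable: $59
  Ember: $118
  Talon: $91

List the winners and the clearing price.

Ember, Pike, Talon, Alder; each pays $59

Ordering the bids: 118 (Ember), 107 (Pike), 91 (Talon), 88 (Alder), 59 (Sable), 55 (Lumen), …
The 4 highest are Ember, Pike, Talon, Alder.
First losing bid is Sable's $59, which sets the uniform price.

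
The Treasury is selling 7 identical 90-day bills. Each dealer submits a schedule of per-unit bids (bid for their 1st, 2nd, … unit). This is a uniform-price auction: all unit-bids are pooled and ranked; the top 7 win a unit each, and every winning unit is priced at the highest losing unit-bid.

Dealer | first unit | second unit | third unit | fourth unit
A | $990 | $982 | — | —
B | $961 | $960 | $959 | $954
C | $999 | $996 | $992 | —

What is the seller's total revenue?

Total revenue: $6,713

Pooled unit-bids ranked (top 7): 999 (C-1), 996 (C-2), 992 (C-3), 990 (A-1), 982 (A-2), 961 (B-1), 960 (B-2)
Highest rejected unit-bid = $959.
Allocation: A 2, B 2, C 3. Every unit priced at $959.
Revenue = 7 × 959 = $6,713.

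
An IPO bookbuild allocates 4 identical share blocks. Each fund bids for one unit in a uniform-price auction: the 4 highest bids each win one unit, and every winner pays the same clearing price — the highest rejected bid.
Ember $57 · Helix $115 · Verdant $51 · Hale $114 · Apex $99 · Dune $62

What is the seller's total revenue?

Total revenue: $228

Ordering the bids: 115 (Helix), 114 (Hale), 99 (Apex), 62 (Dune), 57 (Ember), 51 (Verdant)
The 4 highest are Helix, Hale, Apex, Dune.
Clearing price = highest rejected bid = $57.
Total revenue = 4 × $57 = $228.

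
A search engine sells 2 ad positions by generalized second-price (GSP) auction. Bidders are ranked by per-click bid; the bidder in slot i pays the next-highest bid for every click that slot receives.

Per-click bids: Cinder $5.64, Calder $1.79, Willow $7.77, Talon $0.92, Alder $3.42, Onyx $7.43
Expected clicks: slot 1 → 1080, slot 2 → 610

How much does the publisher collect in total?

Total revenue: $11464.80

Sorting advertisers: $7.77 (Willow) > $7.43 (Onyx) > $5.64 (Cinder) > …
Slot 1: Willow pays $7.43 × 1080 = $8024.40
Slot 2: Onyx pays $5.64 × 610 = $3440.40
Total = $11464.80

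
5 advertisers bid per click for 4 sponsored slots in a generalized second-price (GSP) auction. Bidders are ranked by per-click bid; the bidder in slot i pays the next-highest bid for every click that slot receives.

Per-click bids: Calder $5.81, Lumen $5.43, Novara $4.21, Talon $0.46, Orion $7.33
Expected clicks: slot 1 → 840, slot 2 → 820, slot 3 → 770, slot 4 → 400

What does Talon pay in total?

Talon pays $0.00

Sorting advertisers: $7.33 (Orion) > $5.81 (Calder) > $5.43 (Lumen) > $4.21 (Novara) > $0.46 (Talon)
Talon ranks below slot 4 → no slot, pays nothing.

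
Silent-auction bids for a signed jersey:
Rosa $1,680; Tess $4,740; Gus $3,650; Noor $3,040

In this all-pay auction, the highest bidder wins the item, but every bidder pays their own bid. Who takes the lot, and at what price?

Tess pays $4,740

Rule: the highest bidder wins the item, but every bidder pays their own bid.
Bids ranked: 4,740 (Tess) > 3,650 (Gus) > 3,040 (Noor) > 1,680 (Rosa)
Tess wins with the top bid; all bids are sunk regardless.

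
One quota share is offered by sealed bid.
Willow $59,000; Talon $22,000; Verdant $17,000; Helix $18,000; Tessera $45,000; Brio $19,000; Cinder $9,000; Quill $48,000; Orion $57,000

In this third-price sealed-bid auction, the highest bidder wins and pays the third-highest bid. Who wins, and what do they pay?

Third-price sealed-bid auction: the highest bidder wins and pays the third-highest bid.
Bids ranked: 59,000 (Willow) > 57,000 (Orion) > 48,000 (Quill) > 45,000 (Tessera) > 22,000 (Talon) > 19,000 (Brio) > …
Willow is highest; pays the third-highest bid, $48,000.

Willow pays $48,000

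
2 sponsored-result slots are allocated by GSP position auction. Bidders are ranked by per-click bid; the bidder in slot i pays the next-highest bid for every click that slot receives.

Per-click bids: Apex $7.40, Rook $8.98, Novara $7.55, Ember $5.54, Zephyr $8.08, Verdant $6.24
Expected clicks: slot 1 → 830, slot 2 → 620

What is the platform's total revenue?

Ranked by bid: $8.98 (Rook) > $8.08 (Zephyr) > $7.55 (Novara) > …
Slot 1: Rook pays $8.08 × 830 = $6706.40
Slot 2: Zephyr pays $7.55 × 620 = $4681.00
Total = $11387.40

Total revenue: $11387.40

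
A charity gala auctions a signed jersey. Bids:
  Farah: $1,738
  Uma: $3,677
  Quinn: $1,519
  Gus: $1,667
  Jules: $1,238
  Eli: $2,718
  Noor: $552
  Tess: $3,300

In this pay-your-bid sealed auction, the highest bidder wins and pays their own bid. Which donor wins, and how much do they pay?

Uma pays $3,677

Pay-your-bid sealed auction: the highest bidder wins and pays their own bid.
Bids in order: 3,677 (Uma) > 3,300 (Tess) > 2,718 (Eli) > 1,738 (Farah) > 1,667 (Gus) > 1,519 (Quinn) > …
Uma is highest → pays own bid, $3,677.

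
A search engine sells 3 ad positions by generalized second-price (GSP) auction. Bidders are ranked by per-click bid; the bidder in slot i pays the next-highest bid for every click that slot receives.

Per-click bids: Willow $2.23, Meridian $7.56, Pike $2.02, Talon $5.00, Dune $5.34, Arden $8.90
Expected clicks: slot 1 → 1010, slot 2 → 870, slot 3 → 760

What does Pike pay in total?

Pike pays $0.00

Sorting advertisers: $8.90 (Arden) > $7.56 (Meridian) > $5.34 (Dune) > $5.00 (Talon) > …
Pike ranks below slot 3 → no slot, pays nothing.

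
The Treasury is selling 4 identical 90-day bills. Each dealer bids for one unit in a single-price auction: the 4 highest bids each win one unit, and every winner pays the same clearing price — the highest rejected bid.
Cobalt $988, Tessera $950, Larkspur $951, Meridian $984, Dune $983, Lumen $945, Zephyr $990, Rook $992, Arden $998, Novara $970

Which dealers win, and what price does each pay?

Arden, Rook, Zephyr, Cobalt; each pays $984

Ordering the bids: 998 (Arden), 992 (Rook), 990 (Zephyr), 988 (Cobalt), 984 (Meridian), 983 (Dune), …
Top 4: Arden, Rook, Zephyr, Cobalt.
First losing bid is Meridian's $984, which sets the uniform price.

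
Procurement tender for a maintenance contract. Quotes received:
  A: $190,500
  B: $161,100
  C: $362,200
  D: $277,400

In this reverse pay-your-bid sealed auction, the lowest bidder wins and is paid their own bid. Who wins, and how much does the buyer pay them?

Sorting bids: 161,100 (B) < 190,500 (A) < 277,400 (D) < 362,200 (C)
B has the lowest bid and is paid exactly that: $161,100.

B is paid $161,100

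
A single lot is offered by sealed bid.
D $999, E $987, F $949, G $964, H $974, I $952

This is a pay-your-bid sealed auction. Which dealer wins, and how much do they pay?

Bids ranked: 999 (D) > 987 (E) > 974 (H) > 964 (G) > 952 (I) > 949 (F)
D has the highest bid and pays exactly that: $999.

D pays $999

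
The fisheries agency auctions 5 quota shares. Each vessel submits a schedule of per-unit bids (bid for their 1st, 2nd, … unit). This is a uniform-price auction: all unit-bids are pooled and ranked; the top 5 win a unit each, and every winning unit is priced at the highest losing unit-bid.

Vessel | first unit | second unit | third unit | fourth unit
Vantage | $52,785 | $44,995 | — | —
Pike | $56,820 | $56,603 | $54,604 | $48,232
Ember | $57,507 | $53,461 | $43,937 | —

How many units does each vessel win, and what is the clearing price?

Merging the schedules and taking the best 5: 57,507 (Ember-1), 56,820 (Pike-1), 56,603 (Pike-2), 54,604 (Pike-3), 53,461 (Ember-2)
Highest rejected unit-bid = $52,785.
Allocation: Ember 2, Pike 3.

Ember 2, Pike 3; clearing price $52,785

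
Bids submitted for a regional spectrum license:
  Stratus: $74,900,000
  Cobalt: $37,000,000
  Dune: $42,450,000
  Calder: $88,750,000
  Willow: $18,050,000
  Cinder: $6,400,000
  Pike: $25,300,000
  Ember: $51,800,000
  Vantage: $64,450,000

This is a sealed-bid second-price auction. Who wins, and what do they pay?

Calder pays $74,900,000

Rule: the highest bidder wins and pays the second-highest bid.
Bids in order: 88,750,000 (Calder) > 74,900,000 (Stratus) > 64,450,000 (Vantage) > 51,800,000 (Ember) > 42,450,000 (Dune) > 37,000,000 (Cobalt) > …
Second-price: Calder pays Stratus's bid of $74,900,000.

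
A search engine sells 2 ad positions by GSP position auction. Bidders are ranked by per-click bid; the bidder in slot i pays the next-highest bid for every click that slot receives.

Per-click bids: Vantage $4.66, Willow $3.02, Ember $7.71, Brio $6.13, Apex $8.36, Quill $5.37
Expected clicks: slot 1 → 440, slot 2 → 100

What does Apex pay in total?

Sorting advertisers: $8.36 (Apex) > $7.71 (Ember) > $6.13 (Brio) > …
Apex holds slot 1 → pays next bid $7.71 × 440 clicks = $3392.40.

Apex pays $3392.40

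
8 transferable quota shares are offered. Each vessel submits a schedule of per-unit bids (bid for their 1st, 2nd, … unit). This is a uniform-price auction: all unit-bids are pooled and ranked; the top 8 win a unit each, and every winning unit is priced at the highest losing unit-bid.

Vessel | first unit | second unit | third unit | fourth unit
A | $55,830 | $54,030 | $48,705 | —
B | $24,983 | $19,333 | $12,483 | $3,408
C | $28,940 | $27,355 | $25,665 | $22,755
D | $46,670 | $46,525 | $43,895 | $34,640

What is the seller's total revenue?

Total revenue: $218,840

Merging the schedules and taking the best 8: 55,830 (A-1), 54,030 (A-2), 48,705 (A-3), 46,670 (D-1), 46,525 (D-2), 43,895 (D-3), 34,640 (D-4), 28,940 (C-1)
Highest rejected unit-bid = $27,355.
Allocation: A 3, C 1, D 4. Every unit priced at $27,355.
Revenue = 8 × 27,355 = $218,840.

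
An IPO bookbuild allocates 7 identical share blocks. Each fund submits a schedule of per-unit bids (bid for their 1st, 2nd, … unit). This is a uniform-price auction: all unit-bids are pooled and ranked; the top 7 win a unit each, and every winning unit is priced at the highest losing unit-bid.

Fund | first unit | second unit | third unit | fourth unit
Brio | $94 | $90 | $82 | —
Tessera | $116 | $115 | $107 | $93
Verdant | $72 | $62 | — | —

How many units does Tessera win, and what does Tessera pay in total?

Tessera: 4 units, pays $288

Pooled unit-bids ranked (top 7): 116 (Tessera-1), 115 (Tessera-2), 107 (Tessera-3), 94 (Brio-1), 93 (Tessera-4), 90 (Brio-2), 82 (Brio-3)
First bid not allocated: $72.
Tessera wins 4 unit(s) at $72 each.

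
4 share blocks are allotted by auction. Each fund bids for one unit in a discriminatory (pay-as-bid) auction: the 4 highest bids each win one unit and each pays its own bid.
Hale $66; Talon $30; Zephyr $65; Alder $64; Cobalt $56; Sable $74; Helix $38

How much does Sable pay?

Sable pays $74

Sorting: 74 (Sable), 66 (Hale), 65 (Zephyr), 64 (Alder), 56 (Cobalt), 38 (Helix), …
The 4 highest are Sable, Hale, Zephyr, Alder.
Sable wins → own bid $74.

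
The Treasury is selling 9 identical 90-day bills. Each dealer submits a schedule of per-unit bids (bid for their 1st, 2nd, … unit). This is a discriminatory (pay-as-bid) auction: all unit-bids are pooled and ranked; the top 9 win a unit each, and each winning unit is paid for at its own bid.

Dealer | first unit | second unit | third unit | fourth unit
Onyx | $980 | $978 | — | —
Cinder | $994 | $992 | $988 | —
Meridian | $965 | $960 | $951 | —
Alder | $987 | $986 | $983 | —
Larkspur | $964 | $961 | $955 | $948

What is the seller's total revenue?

All unit-bids, highest first — top 9: 994 (Cinder-1), 992 (Cinder-2), 988 (Cinder-3), 987 (Alder-1), 986 (Alder-2), 983 (Alder-3), 980 (Onyx-1), 978 (Onyx-2), 965 (Meridian-1)
Next rejected bid: $964 (not a price — pay-as-bid).
Each winning unit pays its own bid.
Revenue = 994 + 992 + 988 + 987 + 986 + 983 + 980 + 978 + 965 = $8,853.

Total revenue: $8,853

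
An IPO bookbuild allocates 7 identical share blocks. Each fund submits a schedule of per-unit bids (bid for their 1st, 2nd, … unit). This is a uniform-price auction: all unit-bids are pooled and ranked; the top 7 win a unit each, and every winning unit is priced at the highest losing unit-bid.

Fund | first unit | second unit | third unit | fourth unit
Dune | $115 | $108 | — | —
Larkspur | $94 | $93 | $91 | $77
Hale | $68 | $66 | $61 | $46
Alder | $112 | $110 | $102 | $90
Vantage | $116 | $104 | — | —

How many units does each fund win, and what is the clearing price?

Pooled unit-bids ranked (top 7): 116 (Vantage-1), 115 (Dune-1), 112 (Alder-1), 110 (Alder-2), 108 (Dune-2), 104 (Vantage-2), 102 (Alder-3)
Highest rejected unit-bid = $94.
Allocation: Alder 3, Dune 2, Vantage 2.

Alder 3, Dune 2, Vantage 2; clearing price $94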